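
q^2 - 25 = (q - 5)*(q + 5)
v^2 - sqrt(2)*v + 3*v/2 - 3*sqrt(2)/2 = (v + 3/2)*(v - sqrt(2))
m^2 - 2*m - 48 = (m - 8)*(m + 6)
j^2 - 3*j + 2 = (j - 2)*(j - 1)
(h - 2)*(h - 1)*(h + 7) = h^3 + 4*h^2 - 19*h + 14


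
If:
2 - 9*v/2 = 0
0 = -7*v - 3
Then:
No Solution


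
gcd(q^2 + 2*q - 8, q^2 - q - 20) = q + 4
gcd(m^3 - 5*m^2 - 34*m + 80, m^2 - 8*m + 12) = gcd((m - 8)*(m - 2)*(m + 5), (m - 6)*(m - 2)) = m - 2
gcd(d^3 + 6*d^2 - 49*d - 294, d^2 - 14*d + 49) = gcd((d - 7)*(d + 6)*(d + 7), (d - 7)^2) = d - 7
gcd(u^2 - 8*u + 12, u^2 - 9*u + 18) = u - 6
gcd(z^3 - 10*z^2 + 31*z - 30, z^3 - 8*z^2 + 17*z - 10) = z^2 - 7*z + 10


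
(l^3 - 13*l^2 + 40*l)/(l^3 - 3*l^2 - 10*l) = (l - 8)/(l + 2)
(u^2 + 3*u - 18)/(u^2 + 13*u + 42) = (u - 3)/(u + 7)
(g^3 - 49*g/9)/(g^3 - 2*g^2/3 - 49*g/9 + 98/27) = 3*g/(3*g - 2)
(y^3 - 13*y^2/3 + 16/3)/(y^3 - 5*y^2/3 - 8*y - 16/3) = (3*y - 4)/(3*y + 4)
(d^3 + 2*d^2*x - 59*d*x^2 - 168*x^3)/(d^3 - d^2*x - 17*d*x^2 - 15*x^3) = (-d^2 + d*x + 56*x^2)/(-d^2 + 4*d*x + 5*x^2)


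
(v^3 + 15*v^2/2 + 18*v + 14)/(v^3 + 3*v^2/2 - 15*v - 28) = (v + 2)/(v - 4)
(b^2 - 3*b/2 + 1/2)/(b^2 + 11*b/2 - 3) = (b - 1)/(b + 6)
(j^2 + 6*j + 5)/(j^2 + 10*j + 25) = (j + 1)/(j + 5)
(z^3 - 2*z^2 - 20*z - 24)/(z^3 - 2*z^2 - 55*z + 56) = (z^3 - 2*z^2 - 20*z - 24)/(z^3 - 2*z^2 - 55*z + 56)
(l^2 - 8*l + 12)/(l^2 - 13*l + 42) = (l - 2)/(l - 7)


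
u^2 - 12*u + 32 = (u - 8)*(u - 4)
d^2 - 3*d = d*(d - 3)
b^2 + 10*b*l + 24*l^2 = (b + 4*l)*(b + 6*l)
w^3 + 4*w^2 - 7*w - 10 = (w - 2)*(w + 1)*(w + 5)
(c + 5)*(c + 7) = c^2 + 12*c + 35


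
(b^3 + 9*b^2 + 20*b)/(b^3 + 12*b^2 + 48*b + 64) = b*(b + 5)/(b^2 + 8*b + 16)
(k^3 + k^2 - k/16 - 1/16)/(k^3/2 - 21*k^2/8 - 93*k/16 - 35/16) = (-16*k^3 - 16*k^2 + k + 1)/(-8*k^3 + 42*k^2 + 93*k + 35)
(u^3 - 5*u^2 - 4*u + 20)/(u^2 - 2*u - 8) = (u^2 - 7*u + 10)/(u - 4)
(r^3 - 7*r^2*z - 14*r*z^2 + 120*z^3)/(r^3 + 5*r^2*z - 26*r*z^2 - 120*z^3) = (r - 6*z)/(r + 6*z)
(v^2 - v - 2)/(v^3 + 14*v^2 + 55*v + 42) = (v - 2)/(v^2 + 13*v + 42)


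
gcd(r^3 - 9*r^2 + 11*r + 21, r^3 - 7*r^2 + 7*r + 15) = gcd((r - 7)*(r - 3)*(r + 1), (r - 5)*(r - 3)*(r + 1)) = r^2 - 2*r - 3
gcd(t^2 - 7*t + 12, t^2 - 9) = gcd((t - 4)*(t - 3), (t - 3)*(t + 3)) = t - 3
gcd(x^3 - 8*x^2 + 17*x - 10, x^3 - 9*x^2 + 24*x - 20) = x^2 - 7*x + 10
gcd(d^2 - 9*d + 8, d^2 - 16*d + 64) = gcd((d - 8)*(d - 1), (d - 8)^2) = d - 8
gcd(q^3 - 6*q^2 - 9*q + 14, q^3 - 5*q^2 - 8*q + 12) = q^2 + q - 2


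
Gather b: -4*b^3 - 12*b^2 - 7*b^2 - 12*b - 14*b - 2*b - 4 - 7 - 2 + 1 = -4*b^3 - 19*b^2 - 28*b - 12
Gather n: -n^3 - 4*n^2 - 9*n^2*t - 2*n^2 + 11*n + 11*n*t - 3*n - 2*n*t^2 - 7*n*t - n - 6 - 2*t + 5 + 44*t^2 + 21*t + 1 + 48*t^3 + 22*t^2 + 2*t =-n^3 + n^2*(-9*t - 6) + n*(-2*t^2 + 4*t + 7) + 48*t^3 + 66*t^2 + 21*t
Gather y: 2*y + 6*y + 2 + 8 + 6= 8*y + 16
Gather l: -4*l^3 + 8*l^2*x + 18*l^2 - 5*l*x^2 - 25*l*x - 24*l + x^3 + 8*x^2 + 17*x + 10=-4*l^3 + l^2*(8*x + 18) + l*(-5*x^2 - 25*x - 24) + x^3 + 8*x^2 + 17*x + 10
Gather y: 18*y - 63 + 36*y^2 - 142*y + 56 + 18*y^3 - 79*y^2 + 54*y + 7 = 18*y^3 - 43*y^2 - 70*y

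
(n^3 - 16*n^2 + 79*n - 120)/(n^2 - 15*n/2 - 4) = 2*(n^2 - 8*n + 15)/(2*n + 1)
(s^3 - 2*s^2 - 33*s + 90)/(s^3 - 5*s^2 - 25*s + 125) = (s^2 + 3*s - 18)/(s^2 - 25)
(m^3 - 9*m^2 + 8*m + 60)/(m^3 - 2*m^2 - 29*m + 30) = (m^2 - 3*m - 10)/(m^2 + 4*m - 5)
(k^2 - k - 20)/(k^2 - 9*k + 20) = (k + 4)/(k - 4)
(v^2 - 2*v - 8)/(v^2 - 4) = (v - 4)/(v - 2)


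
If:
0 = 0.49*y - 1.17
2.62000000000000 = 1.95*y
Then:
No Solution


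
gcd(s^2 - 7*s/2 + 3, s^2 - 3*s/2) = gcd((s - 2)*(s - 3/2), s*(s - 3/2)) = s - 3/2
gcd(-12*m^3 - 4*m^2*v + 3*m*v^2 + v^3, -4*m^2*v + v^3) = -4*m^2 + v^2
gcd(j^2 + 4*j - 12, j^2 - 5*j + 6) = j - 2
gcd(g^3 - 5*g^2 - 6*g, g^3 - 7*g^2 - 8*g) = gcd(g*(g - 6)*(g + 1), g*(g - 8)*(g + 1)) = g^2 + g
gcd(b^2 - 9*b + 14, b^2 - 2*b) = b - 2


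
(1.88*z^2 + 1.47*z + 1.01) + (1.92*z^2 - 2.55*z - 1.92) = 3.8*z^2 - 1.08*z - 0.91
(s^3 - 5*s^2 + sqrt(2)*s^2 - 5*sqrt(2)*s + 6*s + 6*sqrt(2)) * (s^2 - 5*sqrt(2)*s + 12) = s^5 - 4*sqrt(2)*s^4 - 5*s^4 + 8*s^3 + 20*sqrt(2)*s^3 - 12*sqrt(2)*s^2 - 10*s^2 - 60*sqrt(2)*s + 12*s + 72*sqrt(2)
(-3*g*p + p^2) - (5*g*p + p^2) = -8*g*p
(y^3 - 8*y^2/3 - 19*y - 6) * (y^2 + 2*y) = y^5 - 2*y^4/3 - 73*y^3/3 - 44*y^2 - 12*y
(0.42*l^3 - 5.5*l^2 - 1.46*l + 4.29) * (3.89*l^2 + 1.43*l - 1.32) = 1.6338*l^5 - 20.7944*l^4 - 14.0988*l^3 + 21.8603*l^2 + 8.0619*l - 5.6628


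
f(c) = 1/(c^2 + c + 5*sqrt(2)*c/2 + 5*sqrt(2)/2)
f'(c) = (-2*c - 5*sqrt(2)/2 - 1)/(c^2 + c + 5*sqrt(2)*c/2 + 5*sqrt(2)/2)^2 = 2*(-4*c - 5*sqrt(2) - 2)/(2*c^2 + 2*c + 5*sqrt(2)*c + 5*sqrt(2))^2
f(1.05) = 0.11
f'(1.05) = -0.08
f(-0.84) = 2.32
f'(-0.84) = -15.35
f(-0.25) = 0.41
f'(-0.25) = -0.66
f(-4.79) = 0.21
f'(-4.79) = 0.22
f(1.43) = 0.08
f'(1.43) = -0.05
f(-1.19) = -2.24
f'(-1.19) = -10.85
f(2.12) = 0.06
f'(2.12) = -0.03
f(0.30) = 0.20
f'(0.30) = -0.21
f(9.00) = 0.01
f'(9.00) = 0.00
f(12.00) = 0.00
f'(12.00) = 0.00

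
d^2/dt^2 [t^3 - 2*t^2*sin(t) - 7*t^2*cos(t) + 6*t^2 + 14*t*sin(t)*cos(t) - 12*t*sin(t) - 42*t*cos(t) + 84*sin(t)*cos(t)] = 2*t^2*sin(t) + 7*t^2*cos(t) + 40*t*sin(t) - 28*t*sin(2*t) + 34*t*cos(t) + 6*t + 80*sin(t) - 168*sin(2*t) - 38*cos(t) + 28*cos(2*t) + 12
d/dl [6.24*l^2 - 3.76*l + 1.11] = 12.48*l - 3.76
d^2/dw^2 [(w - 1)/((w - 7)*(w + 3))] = 2*(w^3 - 3*w^2 + 75*w - 121)/(w^6 - 12*w^5 - 15*w^4 + 440*w^3 + 315*w^2 - 5292*w - 9261)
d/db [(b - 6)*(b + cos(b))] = b + (6 - b)*(sin(b) - 1) + cos(b)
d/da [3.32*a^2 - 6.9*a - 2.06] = 6.64*a - 6.9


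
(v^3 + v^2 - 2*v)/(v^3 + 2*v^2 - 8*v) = (v^2 + v - 2)/(v^2 + 2*v - 8)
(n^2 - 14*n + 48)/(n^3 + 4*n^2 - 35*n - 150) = (n - 8)/(n^2 + 10*n + 25)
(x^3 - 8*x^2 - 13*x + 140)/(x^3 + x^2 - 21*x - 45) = (x^2 - 3*x - 28)/(x^2 + 6*x + 9)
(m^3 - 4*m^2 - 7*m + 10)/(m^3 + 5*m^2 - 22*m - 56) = (m^2 - 6*m + 5)/(m^2 + 3*m - 28)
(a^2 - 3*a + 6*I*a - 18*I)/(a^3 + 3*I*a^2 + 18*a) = (a - 3)/(a*(a - 3*I))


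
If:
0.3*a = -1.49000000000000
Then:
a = -4.97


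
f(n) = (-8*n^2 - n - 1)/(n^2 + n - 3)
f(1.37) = -70.41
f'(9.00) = -0.01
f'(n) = (-16*n - 1)/(n^2 + n - 3) + (-2*n - 1)*(-8*n^2 - n - 1)/(n^2 + n - 3)^2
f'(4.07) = 0.29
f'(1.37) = 973.79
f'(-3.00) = -23.22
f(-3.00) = -23.33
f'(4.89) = 0.12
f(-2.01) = 32.28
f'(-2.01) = -132.65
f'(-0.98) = -5.67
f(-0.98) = 2.55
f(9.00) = -7.56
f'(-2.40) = -1206.17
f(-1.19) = 4.02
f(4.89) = -7.64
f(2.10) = -10.93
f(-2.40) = -124.11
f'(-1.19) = -8.50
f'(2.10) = 6.34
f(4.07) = -7.80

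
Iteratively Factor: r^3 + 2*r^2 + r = (r)*(r^2 + 2*r + 1) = r*(r + 1)*(r + 1)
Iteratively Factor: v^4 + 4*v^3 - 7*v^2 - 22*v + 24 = (v + 3)*(v^3 + v^2 - 10*v + 8) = (v - 2)*(v + 3)*(v^2 + 3*v - 4) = (v - 2)*(v - 1)*(v + 3)*(v + 4)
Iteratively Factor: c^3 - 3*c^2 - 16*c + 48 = (c + 4)*(c^2 - 7*c + 12) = (c - 3)*(c + 4)*(c - 4)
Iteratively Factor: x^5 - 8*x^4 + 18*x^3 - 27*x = (x - 3)*(x^4 - 5*x^3 + 3*x^2 + 9*x) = (x - 3)*(x + 1)*(x^3 - 6*x^2 + 9*x) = x*(x - 3)*(x + 1)*(x^2 - 6*x + 9) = x*(x - 3)^2*(x + 1)*(x - 3)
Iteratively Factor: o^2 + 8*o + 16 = (o + 4)*(o + 4)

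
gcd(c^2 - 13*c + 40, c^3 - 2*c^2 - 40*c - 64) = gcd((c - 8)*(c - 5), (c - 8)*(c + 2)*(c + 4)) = c - 8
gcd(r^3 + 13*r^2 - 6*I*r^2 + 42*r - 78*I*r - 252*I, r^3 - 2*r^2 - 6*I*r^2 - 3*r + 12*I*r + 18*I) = r - 6*I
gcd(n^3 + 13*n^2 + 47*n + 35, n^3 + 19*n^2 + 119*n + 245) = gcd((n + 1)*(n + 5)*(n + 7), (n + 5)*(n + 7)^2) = n^2 + 12*n + 35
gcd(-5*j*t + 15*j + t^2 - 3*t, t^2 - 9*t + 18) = t - 3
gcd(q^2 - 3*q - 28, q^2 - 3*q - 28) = q^2 - 3*q - 28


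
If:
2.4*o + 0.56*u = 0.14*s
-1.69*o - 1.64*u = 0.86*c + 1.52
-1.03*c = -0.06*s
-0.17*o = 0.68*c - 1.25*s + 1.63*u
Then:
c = -0.08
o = 0.16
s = -1.40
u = -1.05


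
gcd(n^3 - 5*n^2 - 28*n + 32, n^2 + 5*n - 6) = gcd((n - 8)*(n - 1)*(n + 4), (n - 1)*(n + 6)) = n - 1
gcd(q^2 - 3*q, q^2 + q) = q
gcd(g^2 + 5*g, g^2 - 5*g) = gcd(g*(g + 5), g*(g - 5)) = g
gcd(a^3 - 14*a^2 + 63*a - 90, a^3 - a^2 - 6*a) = a - 3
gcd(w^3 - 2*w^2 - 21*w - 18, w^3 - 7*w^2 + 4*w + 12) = w^2 - 5*w - 6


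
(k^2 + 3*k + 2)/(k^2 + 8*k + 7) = (k + 2)/(k + 7)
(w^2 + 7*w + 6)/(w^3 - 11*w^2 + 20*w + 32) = (w + 6)/(w^2 - 12*w + 32)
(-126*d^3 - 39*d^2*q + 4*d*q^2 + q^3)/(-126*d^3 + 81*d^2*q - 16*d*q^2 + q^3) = (21*d^2 + 10*d*q + q^2)/(21*d^2 - 10*d*q + q^2)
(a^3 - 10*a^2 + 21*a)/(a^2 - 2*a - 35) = a*(a - 3)/(a + 5)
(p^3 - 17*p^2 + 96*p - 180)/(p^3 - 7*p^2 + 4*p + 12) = (p^2 - 11*p + 30)/(p^2 - p - 2)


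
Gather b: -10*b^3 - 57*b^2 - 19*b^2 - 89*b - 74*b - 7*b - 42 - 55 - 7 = -10*b^3 - 76*b^2 - 170*b - 104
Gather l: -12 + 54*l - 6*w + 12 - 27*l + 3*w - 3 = 27*l - 3*w - 3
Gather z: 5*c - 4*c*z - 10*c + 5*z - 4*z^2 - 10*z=-5*c - 4*z^2 + z*(-4*c - 5)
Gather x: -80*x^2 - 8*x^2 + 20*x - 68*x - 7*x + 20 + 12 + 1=-88*x^2 - 55*x + 33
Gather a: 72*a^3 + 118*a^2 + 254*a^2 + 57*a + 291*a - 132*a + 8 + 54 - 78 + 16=72*a^3 + 372*a^2 + 216*a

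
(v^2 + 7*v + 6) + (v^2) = 2*v^2 + 7*v + 6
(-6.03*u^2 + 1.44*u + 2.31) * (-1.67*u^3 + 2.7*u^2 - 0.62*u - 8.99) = 10.0701*u^5 - 18.6858*u^4 + 3.7689*u^3 + 59.5539*u^2 - 14.3778*u - 20.7669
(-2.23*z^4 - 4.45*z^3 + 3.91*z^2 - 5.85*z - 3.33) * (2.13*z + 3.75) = -4.7499*z^5 - 17.841*z^4 - 8.3592*z^3 + 2.202*z^2 - 29.0304*z - 12.4875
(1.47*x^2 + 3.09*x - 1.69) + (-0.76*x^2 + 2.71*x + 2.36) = 0.71*x^2 + 5.8*x + 0.67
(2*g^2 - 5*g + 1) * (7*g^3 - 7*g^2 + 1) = 14*g^5 - 49*g^4 + 42*g^3 - 5*g^2 - 5*g + 1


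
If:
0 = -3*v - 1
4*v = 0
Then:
No Solution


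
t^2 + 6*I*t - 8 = (t + 2*I)*(t + 4*I)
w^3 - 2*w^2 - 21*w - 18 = (w - 6)*(w + 1)*(w + 3)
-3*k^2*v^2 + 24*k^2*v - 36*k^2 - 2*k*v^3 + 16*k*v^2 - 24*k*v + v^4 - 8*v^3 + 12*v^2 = (-3*k + v)*(k + v)*(v - 6)*(v - 2)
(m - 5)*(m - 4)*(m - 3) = m^3 - 12*m^2 + 47*m - 60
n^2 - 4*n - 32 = (n - 8)*(n + 4)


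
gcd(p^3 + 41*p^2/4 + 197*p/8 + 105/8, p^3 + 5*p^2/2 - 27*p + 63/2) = p + 7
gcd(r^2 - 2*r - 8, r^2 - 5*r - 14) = r + 2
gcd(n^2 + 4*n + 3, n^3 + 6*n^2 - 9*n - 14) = n + 1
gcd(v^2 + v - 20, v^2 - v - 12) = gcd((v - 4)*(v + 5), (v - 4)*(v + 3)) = v - 4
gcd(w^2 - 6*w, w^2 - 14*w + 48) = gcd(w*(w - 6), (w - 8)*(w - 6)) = w - 6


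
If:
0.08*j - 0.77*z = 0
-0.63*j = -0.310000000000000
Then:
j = 0.49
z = 0.05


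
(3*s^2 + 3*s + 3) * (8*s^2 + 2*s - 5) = 24*s^4 + 30*s^3 + 15*s^2 - 9*s - 15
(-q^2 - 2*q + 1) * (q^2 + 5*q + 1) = -q^4 - 7*q^3 - 10*q^2 + 3*q + 1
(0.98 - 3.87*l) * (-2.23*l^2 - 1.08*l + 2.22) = 8.6301*l^3 + 1.9942*l^2 - 9.6498*l + 2.1756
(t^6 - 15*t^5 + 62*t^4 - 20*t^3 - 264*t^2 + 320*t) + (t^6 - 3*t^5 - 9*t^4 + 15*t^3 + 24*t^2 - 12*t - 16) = 2*t^6 - 18*t^5 + 53*t^4 - 5*t^3 - 240*t^2 + 308*t - 16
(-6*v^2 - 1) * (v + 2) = -6*v^3 - 12*v^2 - v - 2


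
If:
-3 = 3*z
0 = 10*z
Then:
No Solution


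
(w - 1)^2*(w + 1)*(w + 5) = w^4 + 4*w^3 - 6*w^2 - 4*w + 5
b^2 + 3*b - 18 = (b - 3)*(b + 6)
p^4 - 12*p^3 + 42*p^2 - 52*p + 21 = (p - 7)*(p - 3)*(p - 1)^2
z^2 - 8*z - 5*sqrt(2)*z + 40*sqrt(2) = (z - 8)*(z - 5*sqrt(2))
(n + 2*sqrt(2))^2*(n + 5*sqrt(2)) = n^3 + 9*sqrt(2)*n^2 + 48*n + 40*sqrt(2)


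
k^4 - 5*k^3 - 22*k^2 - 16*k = k*(k - 8)*(k + 1)*(k + 2)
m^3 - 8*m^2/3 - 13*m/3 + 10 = (m - 3)*(m - 5/3)*(m + 2)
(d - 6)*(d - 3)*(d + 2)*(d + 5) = d^4 - 2*d^3 - 35*d^2 + 36*d + 180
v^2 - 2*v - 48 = (v - 8)*(v + 6)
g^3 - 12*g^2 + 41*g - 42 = (g - 7)*(g - 3)*(g - 2)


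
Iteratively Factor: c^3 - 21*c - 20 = (c + 1)*(c^2 - c - 20) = (c + 1)*(c + 4)*(c - 5)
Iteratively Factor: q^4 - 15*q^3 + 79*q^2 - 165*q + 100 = (q - 1)*(q^3 - 14*q^2 + 65*q - 100) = (q - 5)*(q - 1)*(q^2 - 9*q + 20) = (q - 5)^2*(q - 1)*(q - 4)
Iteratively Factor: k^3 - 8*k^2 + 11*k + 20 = (k - 5)*(k^2 - 3*k - 4) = (k - 5)*(k - 4)*(k + 1)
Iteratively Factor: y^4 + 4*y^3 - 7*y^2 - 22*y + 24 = (y + 4)*(y^3 - 7*y + 6) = (y - 2)*(y + 4)*(y^2 + 2*y - 3) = (y - 2)*(y - 1)*(y + 4)*(y + 3)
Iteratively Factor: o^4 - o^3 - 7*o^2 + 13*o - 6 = (o - 2)*(o^3 + o^2 - 5*o + 3) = (o - 2)*(o - 1)*(o^2 + 2*o - 3) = (o - 2)*(o - 1)^2*(o + 3)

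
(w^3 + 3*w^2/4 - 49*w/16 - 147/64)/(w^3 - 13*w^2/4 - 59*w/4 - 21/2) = (w^2 - w - 21/16)/(w^2 - 5*w - 6)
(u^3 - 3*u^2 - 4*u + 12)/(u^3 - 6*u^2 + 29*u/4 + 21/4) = 4*(u^2 - 4)/(4*u^2 - 12*u - 7)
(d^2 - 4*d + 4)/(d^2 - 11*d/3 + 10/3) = 3*(d - 2)/(3*d - 5)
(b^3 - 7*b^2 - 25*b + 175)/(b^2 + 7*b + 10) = (b^2 - 12*b + 35)/(b + 2)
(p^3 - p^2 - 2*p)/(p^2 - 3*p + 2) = p*(p + 1)/(p - 1)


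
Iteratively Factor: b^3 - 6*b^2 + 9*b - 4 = (b - 1)*(b^2 - 5*b + 4) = (b - 4)*(b - 1)*(b - 1)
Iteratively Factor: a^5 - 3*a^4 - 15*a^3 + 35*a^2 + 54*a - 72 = (a - 3)*(a^4 - 15*a^2 - 10*a + 24) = (a - 4)*(a - 3)*(a^3 + 4*a^2 + a - 6) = (a - 4)*(a - 3)*(a - 1)*(a^2 + 5*a + 6) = (a - 4)*(a - 3)*(a - 1)*(a + 2)*(a + 3)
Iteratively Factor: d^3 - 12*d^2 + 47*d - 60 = (d - 5)*(d^2 - 7*d + 12) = (d - 5)*(d - 3)*(d - 4)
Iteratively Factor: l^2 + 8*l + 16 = (l + 4)*(l + 4)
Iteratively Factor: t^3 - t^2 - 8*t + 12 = (t - 2)*(t^2 + t - 6) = (t - 2)^2*(t + 3)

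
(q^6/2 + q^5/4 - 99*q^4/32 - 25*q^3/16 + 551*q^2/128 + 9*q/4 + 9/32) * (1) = q^6/2 + q^5/4 - 99*q^4/32 - 25*q^3/16 + 551*q^2/128 + 9*q/4 + 9/32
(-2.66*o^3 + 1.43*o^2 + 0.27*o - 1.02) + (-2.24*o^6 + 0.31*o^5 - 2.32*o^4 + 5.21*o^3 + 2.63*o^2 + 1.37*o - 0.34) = -2.24*o^6 + 0.31*o^5 - 2.32*o^4 + 2.55*o^3 + 4.06*o^2 + 1.64*o - 1.36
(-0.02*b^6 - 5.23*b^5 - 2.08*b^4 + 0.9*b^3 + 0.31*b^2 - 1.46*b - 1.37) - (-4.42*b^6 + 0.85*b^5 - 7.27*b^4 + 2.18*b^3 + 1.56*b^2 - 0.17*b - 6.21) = 4.4*b^6 - 6.08*b^5 + 5.19*b^4 - 1.28*b^3 - 1.25*b^2 - 1.29*b + 4.84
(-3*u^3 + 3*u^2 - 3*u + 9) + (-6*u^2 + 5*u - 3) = -3*u^3 - 3*u^2 + 2*u + 6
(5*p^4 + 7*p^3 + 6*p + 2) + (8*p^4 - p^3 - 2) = 13*p^4 + 6*p^3 + 6*p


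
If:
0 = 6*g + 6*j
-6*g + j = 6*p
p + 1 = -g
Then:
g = 6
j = -6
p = -7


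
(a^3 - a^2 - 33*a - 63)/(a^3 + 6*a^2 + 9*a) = (a - 7)/a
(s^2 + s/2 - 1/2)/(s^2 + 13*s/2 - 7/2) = (s + 1)/(s + 7)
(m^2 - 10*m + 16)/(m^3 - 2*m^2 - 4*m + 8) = (m - 8)/(m^2 - 4)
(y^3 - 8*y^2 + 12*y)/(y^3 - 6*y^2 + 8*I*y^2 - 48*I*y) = (y - 2)/(y + 8*I)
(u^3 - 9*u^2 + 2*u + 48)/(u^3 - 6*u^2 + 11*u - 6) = (u^2 - 6*u - 16)/(u^2 - 3*u + 2)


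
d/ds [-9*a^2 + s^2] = 2*s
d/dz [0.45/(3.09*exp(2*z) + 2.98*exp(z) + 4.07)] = (-2.781*exp(z) - 1.341)*exp(z)/(3.09*exp(2*z) + 2.98*exp(z) + 4.07)^2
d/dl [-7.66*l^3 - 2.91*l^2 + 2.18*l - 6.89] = -22.98*l^2 - 5.82*l + 2.18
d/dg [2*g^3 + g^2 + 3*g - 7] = 6*g^2 + 2*g + 3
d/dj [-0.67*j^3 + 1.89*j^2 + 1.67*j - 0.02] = -2.01*j^2 + 3.78*j + 1.67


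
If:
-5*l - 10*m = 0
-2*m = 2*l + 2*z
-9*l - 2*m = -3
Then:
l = 3/8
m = -3/16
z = -3/16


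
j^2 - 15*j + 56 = (j - 8)*(j - 7)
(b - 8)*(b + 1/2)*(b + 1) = b^3 - 13*b^2/2 - 23*b/2 - 4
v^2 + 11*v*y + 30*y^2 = (v + 5*y)*(v + 6*y)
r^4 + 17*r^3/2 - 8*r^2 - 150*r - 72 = (r - 4)*(r + 1/2)*(r + 6)^2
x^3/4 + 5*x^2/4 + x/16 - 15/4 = (x/4 + 1)*(x - 3/2)*(x + 5/2)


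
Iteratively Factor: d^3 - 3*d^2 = (d)*(d^2 - 3*d) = d^2*(d - 3)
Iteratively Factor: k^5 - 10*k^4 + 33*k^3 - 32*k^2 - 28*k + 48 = (k - 2)*(k^4 - 8*k^3 + 17*k^2 + 2*k - 24) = (k - 4)*(k - 2)*(k^3 - 4*k^2 + k + 6) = (k - 4)*(k - 2)^2*(k^2 - 2*k - 3) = (k - 4)*(k - 2)^2*(k + 1)*(k - 3)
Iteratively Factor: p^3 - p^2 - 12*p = (p - 4)*(p^2 + 3*p) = p*(p - 4)*(p + 3)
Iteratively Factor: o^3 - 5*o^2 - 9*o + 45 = (o + 3)*(o^2 - 8*o + 15) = (o - 5)*(o + 3)*(o - 3)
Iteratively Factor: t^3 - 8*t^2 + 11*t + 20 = (t + 1)*(t^2 - 9*t + 20) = (t - 4)*(t + 1)*(t - 5)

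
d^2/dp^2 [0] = 0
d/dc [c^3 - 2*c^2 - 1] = c*(3*c - 4)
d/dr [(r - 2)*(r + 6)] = 2*r + 4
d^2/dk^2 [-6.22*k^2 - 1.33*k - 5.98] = -12.4400000000000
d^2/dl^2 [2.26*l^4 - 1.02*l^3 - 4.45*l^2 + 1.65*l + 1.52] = 27.12*l^2 - 6.12*l - 8.9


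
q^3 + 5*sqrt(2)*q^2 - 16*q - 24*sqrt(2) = (q - 2*sqrt(2))*(q + sqrt(2))*(q + 6*sqrt(2))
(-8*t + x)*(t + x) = -8*t^2 - 7*t*x + x^2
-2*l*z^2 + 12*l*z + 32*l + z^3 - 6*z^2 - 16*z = (-2*l + z)*(z - 8)*(z + 2)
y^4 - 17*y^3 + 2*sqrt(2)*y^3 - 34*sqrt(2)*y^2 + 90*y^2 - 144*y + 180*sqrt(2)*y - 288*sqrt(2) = (y - 8)*(y - 6)*(y - 3)*(y + 2*sqrt(2))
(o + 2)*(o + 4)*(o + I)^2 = o^4 + 6*o^3 + 2*I*o^3 + 7*o^2 + 12*I*o^2 - 6*o + 16*I*o - 8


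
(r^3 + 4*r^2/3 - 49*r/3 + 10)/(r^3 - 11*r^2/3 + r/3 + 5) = (3*r^2 + 13*r - 10)/(3*r^2 - 2*r - 5)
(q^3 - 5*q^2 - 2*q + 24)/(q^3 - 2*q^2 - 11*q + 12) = (q^2 - q - 6)/(q^2 + 2*q - 3)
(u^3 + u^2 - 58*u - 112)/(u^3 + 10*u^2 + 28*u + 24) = (u^2 - u - 56)/(u^2 + 8*u + 12)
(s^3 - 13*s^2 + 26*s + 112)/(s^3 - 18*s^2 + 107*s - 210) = (s^2 - 6*s - 16)/(s^2 - 11*s + 30)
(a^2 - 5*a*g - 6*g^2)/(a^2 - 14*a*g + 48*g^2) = (a + g)/(a - 8*g)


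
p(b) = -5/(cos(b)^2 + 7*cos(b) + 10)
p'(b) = -5*(2*sin(b)*cos(b) + 7*sin(b))/(cos(b)^2 + 7*cos(b) + 10)^2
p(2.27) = -0.85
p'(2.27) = -0.63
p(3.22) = -1.25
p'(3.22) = 0.12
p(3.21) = -1.25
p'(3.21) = 0.11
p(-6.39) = -0.28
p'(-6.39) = 0.01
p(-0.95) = -0.35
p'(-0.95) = 0.16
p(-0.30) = -0.28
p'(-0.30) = 0.04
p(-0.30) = -0.28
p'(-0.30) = 0.04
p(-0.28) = -0.28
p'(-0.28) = 0.04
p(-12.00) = -0.30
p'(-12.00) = -0.08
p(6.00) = -0.28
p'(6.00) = 0.04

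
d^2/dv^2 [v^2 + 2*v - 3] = 2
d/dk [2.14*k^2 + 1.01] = 4.28*k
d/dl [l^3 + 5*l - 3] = 3*l^2 + 5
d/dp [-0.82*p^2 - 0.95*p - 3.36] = -1.64*p - 0.95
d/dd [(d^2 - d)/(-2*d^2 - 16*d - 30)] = 3*(-3*d^2 - 10*d + 5)/(2*(d^4 + 16*d^3 + 94*d^2 + 240*d + 225))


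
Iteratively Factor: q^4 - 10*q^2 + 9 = (q - 3)*(q^3 + 3*q^2 - q - 3) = (q - 3)*(q - 1)*(q^2 + 4*q + 3) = (q - 3)*(q - 1)*(q + 1)*(q + 3)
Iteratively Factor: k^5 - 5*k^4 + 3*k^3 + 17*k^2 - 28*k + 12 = (k - 2)*(k^4 - 3*k^3 - 3*k^2 + 11*k - 6) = (k - 2)*(k - 1)*(k^3 - 2*k^2 - 5*k + 6) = (k - 2)*(k - 1)^2*(k^2 - k - 6) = (k - 2)*(k - 1)^2*(k + 2)*(k - 3)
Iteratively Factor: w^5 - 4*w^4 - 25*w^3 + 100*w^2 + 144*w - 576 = (w - 4)*(w^4 - 25*w^2 + 144) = (w - 4)*(w - 3)*(w^3 + 3*w^2 - 16*w - 48) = (w - 4)^2*(w - 3)*(w^2 + 7*w + 12) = (w - 4)^2*(w - 3)*(w + 4)*(w + 3)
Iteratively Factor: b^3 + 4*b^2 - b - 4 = (b - 1)*(b^2 + 5*b + 4) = (b - 1)*(b + 4)*(b + 1)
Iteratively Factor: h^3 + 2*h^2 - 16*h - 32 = (h - 4)*(h^2 + 6*h + 8) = (h - 4)*(h + 4)*(h + 2)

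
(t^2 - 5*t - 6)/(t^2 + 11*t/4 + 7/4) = 4*(t - 6)/(4*t + 7)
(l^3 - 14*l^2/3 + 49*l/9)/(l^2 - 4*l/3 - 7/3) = l*(3*l - 7)/(3*(l + 1))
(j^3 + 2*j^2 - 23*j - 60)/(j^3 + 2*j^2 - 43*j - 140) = (j^2 - 2*j - 15)/(j^2 - 2*j - 35)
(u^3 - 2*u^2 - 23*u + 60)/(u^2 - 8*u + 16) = (u^2 + 2*u - 15)/(u - 4)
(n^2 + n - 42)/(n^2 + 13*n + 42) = (n - 6)/(n + 6)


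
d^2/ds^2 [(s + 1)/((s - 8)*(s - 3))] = 2*(s^3 + 3*s^2 - 105*s + 361)/(s^6 - 33*s^5 + 435*s^4 - 2915*s^3 + 10440*s^2 - 19008*s + 13824)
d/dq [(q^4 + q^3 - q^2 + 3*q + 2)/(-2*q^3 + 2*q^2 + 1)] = (-2*q^6 + 4*q^5 + 16*q^3 + 9*q^2 - 10*q + 3)/(4*q^6 - 8*q^5 + 4*q^4 - 4*q^3 + 4*q^2 + 1)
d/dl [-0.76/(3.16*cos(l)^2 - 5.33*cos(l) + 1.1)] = (4.0508 - 4.8032*cos(l))*sin(l)/(3.16*cos(l)^2 - 5.33*cos(l) + 1.1)^2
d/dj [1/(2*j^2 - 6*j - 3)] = 2*(3 - 2*j)/(-2*j^2 + 6*j + 3)^2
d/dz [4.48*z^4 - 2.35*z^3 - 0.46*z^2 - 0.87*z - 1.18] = 17.92*z^3 - 7.05*z^2 - 0.92*z - 0.87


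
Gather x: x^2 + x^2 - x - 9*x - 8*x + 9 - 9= 2*x^2 - 18*x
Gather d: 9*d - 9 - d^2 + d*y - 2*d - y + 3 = -d^2 + d*(y + 7) - y - 6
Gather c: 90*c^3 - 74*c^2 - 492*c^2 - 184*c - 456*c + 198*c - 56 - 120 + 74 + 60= 90*c^3 - 566*c^2 - 442*c - 42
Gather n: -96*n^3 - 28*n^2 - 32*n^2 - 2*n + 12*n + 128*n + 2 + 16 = -96*n^3 - 60*n^2 + 138*n + 18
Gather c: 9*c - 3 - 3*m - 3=9*c - 3*m - 6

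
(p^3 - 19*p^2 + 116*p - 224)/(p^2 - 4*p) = p - 15 + 56/p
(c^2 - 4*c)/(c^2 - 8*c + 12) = c*(c - 4)/(c^2 - 8*c + 12)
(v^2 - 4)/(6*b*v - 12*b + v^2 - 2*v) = (v + 2)/(6*b + v)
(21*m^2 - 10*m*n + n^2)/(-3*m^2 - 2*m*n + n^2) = (-7*m + n)/(m + n)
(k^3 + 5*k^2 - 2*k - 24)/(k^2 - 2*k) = k + 7 + 12/k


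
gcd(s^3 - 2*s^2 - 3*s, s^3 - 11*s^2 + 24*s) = s^2 - 3*s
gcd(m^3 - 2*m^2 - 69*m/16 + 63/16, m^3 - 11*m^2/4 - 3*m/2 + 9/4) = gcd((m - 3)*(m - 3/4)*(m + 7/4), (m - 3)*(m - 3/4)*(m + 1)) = m^2 - 15*m/4 + 9/4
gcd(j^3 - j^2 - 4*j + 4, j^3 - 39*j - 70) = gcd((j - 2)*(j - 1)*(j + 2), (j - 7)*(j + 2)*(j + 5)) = j + 2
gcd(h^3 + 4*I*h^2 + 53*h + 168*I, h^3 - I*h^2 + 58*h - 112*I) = h^2 + I*h + 56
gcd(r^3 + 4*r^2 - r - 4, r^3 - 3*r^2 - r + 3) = r^2 - 1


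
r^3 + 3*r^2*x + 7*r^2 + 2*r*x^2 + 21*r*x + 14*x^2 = (r + 7)*(r + x)*(r + 2*x)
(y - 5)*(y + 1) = y^2 - 4*y - 5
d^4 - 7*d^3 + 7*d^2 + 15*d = d*(d - 5)*(d - 3)*(d + 1)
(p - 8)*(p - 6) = p^2 - 14*p + 48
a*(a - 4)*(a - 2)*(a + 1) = a^4 - 5*a^3 + 2*a^2 + 8*a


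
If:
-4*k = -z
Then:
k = z/4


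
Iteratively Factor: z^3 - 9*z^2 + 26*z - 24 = (z - 4)*(z^2 - 5*z + 6) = (z - 4)*(z - 2)*(z - 3)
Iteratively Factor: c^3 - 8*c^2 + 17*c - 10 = (c - 5)*(c^2 - 3*c + 2) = (c - 5)*(c - 1)*(c - 2)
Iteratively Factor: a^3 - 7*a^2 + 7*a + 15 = (a - 5)*(a^2 - 2*a - 3) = (a - 5)*(a - 3)*(a + 1)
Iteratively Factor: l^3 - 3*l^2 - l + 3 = (l - 3)*(l^2 - 1) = (l - 3)*(l - 1)*(l + 1)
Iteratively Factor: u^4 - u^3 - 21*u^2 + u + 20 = (u + 1)*(u^3 - 2*u^2 - 19*u + 20) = (u + 1)*(u + 4)*(u^2 - 6*u + 5) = (u - 5)*(u + 1)*(u + 4)*(u - 1)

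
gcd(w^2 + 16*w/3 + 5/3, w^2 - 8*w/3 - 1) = w + 1/3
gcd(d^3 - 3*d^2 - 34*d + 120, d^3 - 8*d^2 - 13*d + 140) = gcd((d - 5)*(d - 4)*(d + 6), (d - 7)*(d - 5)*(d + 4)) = d - 5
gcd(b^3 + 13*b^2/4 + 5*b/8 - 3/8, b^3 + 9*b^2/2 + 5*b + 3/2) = b^2 + 7*b/2 + 3/2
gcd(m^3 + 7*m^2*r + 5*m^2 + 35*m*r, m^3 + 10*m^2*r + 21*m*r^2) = m^2 + 7*m*r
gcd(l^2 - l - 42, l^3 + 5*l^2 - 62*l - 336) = l + 6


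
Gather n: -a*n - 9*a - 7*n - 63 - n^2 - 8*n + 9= -9*a - n^2 + n*(-a - 15) - 54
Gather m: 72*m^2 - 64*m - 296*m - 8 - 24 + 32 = 72*m^2 - 360*m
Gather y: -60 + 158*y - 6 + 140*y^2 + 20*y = 140*y^2 + 178*y - 66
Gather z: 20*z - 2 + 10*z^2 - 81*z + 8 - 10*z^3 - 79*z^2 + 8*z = -10*z^3 - 69*z^2 - 53*z + 6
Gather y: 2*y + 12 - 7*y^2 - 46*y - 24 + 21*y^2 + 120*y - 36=14*y^2 + 76*y - 48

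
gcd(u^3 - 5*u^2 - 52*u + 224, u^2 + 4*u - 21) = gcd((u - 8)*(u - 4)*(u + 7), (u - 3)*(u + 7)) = u + 7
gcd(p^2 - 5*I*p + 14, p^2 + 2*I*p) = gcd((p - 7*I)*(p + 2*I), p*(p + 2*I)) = p + 2*I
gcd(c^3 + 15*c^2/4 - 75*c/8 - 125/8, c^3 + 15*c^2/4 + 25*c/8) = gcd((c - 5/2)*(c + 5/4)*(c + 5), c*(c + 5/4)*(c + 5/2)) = c + 5/4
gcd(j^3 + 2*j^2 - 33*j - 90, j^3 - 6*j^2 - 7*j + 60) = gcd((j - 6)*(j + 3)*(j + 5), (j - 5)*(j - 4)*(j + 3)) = j + 3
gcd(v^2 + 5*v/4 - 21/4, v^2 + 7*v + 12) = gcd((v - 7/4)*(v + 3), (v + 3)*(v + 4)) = v + 3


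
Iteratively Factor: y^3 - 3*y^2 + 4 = (y - 2)*(y^2 - y - 2) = (y - 2)^2*(y + 1)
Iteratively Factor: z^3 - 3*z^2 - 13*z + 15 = (z + 3)*(z^2 - 6*z + 5) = (z - 5)*(z + 3)*(z - 1)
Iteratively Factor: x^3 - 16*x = (x + 4)*(x^2 - 4*x) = x*(x + 4)*(x - 4)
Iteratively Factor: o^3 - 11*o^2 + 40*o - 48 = (o - 4)*(o^2 - 7*o + 12) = (o - 4)^2*(o - 3)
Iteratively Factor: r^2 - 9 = (r - 3)*(r + 3)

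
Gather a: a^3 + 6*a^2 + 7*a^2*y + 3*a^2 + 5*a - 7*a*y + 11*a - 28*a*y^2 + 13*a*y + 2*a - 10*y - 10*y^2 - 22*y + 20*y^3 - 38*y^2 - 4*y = a^3 + a^2*(7*y + 9) + a*(-28*y^2 + 6*y + 18) + 20*y^3 - 48*y^2 - 36*y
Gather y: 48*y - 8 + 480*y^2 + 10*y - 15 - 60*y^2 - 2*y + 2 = 420*y^2 + 56*y - 21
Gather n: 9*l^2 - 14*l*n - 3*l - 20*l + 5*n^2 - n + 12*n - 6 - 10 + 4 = 9*l^2 - 23*l + 5*n^2 + n*(11 - 14*l) - 12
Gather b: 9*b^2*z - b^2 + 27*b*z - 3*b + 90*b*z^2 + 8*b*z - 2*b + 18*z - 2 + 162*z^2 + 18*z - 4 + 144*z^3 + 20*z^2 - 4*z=b^2*(9*z - 1) + b*(90*z^2 + 35*z - 5) + 144*z^3 + 182*z^2 + 32*z - 6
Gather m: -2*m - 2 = -2*m - 2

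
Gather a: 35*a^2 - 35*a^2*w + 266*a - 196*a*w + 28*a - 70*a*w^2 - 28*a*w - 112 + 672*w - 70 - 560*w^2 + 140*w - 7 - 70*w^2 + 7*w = a^2*(35 - 35*w) + a*(-70*w^2 - 224*w + 294) - 630*w^2 + 819*w - 189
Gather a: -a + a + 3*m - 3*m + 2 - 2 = 0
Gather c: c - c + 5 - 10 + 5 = 0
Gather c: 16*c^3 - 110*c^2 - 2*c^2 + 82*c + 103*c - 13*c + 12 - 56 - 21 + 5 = 16*c^3 - 112*c^2 + 172*c - 60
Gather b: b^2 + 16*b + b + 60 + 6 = b^2 + 17*b + 66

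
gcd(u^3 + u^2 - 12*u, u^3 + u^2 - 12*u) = u^3 + u^2 - 12*u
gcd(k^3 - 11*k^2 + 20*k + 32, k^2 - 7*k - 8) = k^2 - 7*k - 8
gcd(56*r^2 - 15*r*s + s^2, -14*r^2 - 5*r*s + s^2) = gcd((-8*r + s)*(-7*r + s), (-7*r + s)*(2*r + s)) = 7*r - s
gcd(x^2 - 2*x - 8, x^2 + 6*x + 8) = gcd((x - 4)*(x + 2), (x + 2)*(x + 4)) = x + 2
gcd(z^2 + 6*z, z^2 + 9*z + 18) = z + 6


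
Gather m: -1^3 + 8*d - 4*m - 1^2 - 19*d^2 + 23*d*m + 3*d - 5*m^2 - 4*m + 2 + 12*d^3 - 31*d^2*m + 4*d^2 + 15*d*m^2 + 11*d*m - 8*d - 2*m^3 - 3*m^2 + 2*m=12*d^3 - 15*d^2 + 3*d - 2*m^3 + m^2*(15*d - 8) + m*(-31*d^2 + 34*d - 6)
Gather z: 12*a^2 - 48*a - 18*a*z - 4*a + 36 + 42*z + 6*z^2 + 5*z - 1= 12*a^2 - 52*a + 6*z^2 + z*(47 - 18*a) + 35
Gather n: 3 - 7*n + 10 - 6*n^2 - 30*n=-6*n^2 - 37*n + 13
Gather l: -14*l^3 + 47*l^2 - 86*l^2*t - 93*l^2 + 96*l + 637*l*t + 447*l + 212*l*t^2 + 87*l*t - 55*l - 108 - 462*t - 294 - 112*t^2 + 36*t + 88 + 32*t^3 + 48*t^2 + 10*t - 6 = -14*l^3 + l^2*(-86*t - 46) + l*(212*t^2 + 724*t + 488) + 32*t^3 - 64*t^2 - 416*t - 320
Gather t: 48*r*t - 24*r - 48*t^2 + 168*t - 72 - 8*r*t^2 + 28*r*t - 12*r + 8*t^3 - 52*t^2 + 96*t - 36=-36*r + 8*t^3 + t^2*(-8*r - 100) + t*(76*r + 264) - 108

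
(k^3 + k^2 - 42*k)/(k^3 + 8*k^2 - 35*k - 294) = k/(k + 7)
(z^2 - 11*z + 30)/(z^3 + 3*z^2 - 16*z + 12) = (z^2 - 11*z + 30)/(z^3 + 3*z^2 - 16*z + 12)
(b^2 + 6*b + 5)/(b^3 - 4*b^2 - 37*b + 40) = (b + 1)/(b^2 - 9*b + 8)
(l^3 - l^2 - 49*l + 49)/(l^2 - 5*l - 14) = (l^2 + 6*l - 7)/(l + 2)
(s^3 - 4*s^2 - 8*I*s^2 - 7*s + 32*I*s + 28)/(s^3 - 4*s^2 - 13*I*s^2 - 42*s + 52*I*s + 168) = (s - I)/(s - 6*I)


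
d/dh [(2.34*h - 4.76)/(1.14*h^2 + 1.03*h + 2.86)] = (-2.6676*h^2 + 10.8528*h + 11.5952)/(1.2996*h^4 + 2.3484*h^3 + 7.5817*h^2 + 5.8916*h + 8.1796)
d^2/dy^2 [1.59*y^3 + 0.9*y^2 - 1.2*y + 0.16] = 9.54*y + 1.8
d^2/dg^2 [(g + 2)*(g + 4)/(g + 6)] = 16/(g^3 + 18*g^2 + 108*g + 216)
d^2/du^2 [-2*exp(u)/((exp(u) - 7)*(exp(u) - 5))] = 2*(-exp(4*u) - 12*exp(3*u) + 210*exp(2*u) - 420*exp(u) - 1225)*exp(u)/(exp(6*u) - 36*exp(5*u) + 537*exp(4*u) - 4248*exp(3*u) + 18795*exp(2*u) - 44100*exp(u) + 42875)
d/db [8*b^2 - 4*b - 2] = 16*b - 4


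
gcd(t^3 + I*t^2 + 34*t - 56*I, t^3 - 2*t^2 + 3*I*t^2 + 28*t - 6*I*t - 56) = t^2 + 3*I*t + 28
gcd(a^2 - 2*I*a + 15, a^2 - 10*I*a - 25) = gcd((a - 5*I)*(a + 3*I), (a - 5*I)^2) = a - 5*I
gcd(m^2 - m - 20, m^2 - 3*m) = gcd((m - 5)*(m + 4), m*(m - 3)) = 1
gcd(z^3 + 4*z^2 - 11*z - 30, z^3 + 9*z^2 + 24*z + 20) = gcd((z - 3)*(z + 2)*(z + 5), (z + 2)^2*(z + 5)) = z^2 + 7*z + 10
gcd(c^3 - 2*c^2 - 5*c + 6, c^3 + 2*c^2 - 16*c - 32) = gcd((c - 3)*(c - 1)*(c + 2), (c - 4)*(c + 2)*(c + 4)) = c + 2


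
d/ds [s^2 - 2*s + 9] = 2*s - 2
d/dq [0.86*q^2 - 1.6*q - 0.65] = 1.72*q - 1.6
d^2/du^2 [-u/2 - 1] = 0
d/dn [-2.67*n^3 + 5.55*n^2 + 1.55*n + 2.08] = -8.01*n^2 + 11.1*n + 1.55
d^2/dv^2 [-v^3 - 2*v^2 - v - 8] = -6*v - 4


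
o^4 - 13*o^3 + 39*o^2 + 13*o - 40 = (o - 8)*(o - 5)*(o - 1)*(o + 1)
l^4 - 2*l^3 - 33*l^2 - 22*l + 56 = (l - 7)*(l - 1)*(l + 2)*(l + 4)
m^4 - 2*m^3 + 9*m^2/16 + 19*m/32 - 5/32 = (m - 5/4)*(m - 1)*(m - 1/4)*(m + 1/2)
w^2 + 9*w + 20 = (w + 4)*(w + 5)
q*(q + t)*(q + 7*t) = q^3 + 8*q^2*t + 7*q*t^2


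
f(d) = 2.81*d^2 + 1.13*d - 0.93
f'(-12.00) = -66.31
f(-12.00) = 390.15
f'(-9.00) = -49.45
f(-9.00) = 216.51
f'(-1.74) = -8.65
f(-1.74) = 5.61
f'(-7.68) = -42.03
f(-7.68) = 156.13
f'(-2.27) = -11.63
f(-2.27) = 10.98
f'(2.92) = 17.54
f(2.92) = 26.33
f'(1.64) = 10.35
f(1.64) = 8.48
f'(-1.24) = -5.84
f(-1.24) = 1.99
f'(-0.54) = -1.90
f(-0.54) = -0.72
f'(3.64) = 21.59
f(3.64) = 40.41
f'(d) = 5.62*d + 1.13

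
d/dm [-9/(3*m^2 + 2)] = 54*m/(3*m^2 + 2)^2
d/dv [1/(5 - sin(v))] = cos(v)/(sin(v) - 5)^2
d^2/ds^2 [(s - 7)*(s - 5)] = 2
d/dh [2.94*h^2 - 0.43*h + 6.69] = 5.88*h - 0.43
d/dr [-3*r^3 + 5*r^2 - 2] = r*(10 - 9*r)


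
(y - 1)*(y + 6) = y^2 + 5*y - 6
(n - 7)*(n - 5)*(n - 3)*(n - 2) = n^4 - 17*n^3 + 101*n^2 - 247*n + 210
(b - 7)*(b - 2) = b^2 - 9*b + 14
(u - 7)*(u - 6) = u^2 - 13*u + 42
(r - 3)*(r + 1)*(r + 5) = r^3 + 3*r^2 - 13*r - 15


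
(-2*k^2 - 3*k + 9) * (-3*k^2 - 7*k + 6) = 6*k^4 + 23*k^3 - 18*k^2 - 81*k + 54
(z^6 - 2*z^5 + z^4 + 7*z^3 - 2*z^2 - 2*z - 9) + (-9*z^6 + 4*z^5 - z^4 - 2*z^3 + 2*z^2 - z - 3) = -8*z^6 + 2*z^5 + 5*z^3 - 3*z - 12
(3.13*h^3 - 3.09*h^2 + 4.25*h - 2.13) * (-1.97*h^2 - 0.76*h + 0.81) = -6.1661*h^5 + 3.7085*h^4 - 3.4888*h^3 - 1.5368*h^2 + 5.0613*h - 1.7253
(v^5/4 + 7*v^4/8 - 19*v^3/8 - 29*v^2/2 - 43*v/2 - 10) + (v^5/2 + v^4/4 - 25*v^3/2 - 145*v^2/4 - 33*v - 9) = 3*v^5/4 + 9*v^4/8 - 119*v^3/8 - 203*v^2/4 - 109*v/2 - 19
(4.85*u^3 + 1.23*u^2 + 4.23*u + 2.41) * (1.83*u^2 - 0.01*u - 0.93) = 8.8755*u^5 + 2.2024*u^4 + 3.2181*u^3 + 3.2241*u^2 - 3.958*u - 2.2413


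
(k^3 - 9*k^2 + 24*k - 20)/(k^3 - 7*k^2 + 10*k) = (k - 2)/k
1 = 1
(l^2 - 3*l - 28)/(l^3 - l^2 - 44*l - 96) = (l - 7)/(l^2 - 5*l - 24)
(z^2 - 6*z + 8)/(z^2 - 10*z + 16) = (z - 4)/(z - 8)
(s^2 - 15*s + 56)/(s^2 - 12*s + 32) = (s - 7)/(s - 4)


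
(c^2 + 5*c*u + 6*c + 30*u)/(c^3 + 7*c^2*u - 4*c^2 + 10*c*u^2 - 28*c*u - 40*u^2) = (c + 6)/(c^2 + 2*c*u - 4*c - 8*u)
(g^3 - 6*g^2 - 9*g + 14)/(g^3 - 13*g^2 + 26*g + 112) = (g - 1)/(g - 8)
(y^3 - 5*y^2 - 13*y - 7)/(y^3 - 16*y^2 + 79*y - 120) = (y^3 - 5*y^2 - 13*y - 7)/(y^3 - 16*y^2 + 79*y - 120)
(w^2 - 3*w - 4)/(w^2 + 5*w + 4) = (w - 4)/(w + 4)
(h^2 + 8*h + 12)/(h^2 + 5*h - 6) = (h + 2)/(h - 1)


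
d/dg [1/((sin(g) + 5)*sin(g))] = -(2*sin(g) + 5)*cos(g)/((sin(g) + 5)^2*sin(g)^2)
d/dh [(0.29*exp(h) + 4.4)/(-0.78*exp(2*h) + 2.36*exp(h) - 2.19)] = (0.2262*exp(2*h) + 6.864*exp(h) - 11.0191)*exp(h)/(0.6084*exp(4*h) - 3.6816*exp(3*h) + 8.986*exp(2*h) - 10.3368*exp(h) + 4.7961)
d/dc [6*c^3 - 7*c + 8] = 18*c^2 - 7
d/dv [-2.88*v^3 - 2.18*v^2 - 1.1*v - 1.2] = -8.64*v^2 - 4.36*v - 1.1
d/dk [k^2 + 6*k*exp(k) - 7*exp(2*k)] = 6*k*exp(k) + 2*k - 14*exp(2*k) + 6*exp(k)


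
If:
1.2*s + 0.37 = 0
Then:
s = -0.31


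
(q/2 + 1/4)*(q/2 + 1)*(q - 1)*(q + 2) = q^4/4 + 7*q^3/8 + 3*q^2/8 - q - 1/2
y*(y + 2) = y^2 + 2*y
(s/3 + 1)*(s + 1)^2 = s^3/3 + 5*s^2/3 + 7*s/3 + 1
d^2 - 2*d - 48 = (d - 8)*(d + 6)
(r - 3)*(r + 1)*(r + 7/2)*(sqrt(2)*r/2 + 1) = sqrt(2)*r^4/2 + r^3 + 3*sqrt(2)*r^3/4 - 5*sqrt(2)*r^2 + 3*r^2/2 - 10*r - 21*sqrt(2)*r/4 - 21/2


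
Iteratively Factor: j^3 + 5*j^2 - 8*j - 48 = (j - 3)*(j^2 + 8*j + 16) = (j - 3)*(j + 4)*(j + 4)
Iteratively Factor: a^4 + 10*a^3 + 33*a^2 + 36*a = (a + 3)*(a^3 + 7*a^2 + 12*a) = (a + 3)^2*(a^2 + 4*a) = (a + 3)^2*(a + 4)*(a)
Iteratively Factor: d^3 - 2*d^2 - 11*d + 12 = (d + 3)*(d^2 - 5*d + 4) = (d - 4)*(d + 3)*(d - 1)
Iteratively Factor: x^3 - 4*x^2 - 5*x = (x + 1)*(x^2 - 5*x) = x*(x + 1)*(x - 5)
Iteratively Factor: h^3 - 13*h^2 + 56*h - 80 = (h - 4)*(h^2 - 9*h + 20) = (h - 4)^2*(h - 5)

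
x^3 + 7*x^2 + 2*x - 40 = (x - 2)*(x + 4)*(x + 5)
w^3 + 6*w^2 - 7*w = w*(w - 1)*(w + 7)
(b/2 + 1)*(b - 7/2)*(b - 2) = b^3/2 - 7*b^2/4 - 2*b + 7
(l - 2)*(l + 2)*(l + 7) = l^3 + 7*l^2 - 4*l - 28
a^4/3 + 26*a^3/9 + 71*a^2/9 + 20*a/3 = a*(a/3 + 1)*(a + 5/3)*(a + 4)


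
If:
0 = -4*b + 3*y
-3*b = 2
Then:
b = -2/3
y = -8/9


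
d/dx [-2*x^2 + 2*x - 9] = 2 - 4*x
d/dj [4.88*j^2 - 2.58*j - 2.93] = 9.76*j - 2.58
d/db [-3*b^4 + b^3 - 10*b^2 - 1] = b*(-12*b^2 + 3*b - 20)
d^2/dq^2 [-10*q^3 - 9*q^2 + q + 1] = -60*q - 18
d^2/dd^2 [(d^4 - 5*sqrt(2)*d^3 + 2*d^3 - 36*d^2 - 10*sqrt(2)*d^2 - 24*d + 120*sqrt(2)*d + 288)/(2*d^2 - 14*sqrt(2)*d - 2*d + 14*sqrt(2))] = (d^6 - 21*sqrt(2)*d^5 - 3*d^5 + 63*sqrt(2)*d^4 + 297*d^4 - 679*sqrt(2)*d^3 - 856*d^3 + 1494*d^2 + 2184*sqrt(2)*d^2 - 7014*sqrt(2)*d - 5316*d + 12628*sqrt(2) + 24312)/(d^6 - 21*sqrt(2)*d^5 - 3*d^5 + 63*sqrt(2)*d^4 + 297*d^4 - 749*sqrt(2)*d^3 - 883*d^3 + 882*d^2 + 2079*sqrt(2)*d^2 - 2058*sqrt(2)*d - 294*d + 686*sqrt(2))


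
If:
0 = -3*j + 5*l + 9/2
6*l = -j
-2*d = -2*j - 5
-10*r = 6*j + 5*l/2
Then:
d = 169/46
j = 27/23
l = -9/46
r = -603/920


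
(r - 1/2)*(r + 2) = r^2 + 3*r/2 - 1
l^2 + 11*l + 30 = (l + 5)*(l + 6)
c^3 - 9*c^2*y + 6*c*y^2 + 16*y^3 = (c - 8*y)*(c - 2*y)*(c + y)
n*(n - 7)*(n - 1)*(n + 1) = n^4 - 7*n^3 - n^2 + 7*n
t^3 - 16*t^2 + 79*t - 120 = (t - 8)*(t - 5)*(t - 3)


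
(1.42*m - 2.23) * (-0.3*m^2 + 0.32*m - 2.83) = -0.426*m^3 + 1.1234*m^2 - 4.7322*m + 6.3109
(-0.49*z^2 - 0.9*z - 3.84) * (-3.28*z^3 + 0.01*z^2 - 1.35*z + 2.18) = 1.6072*z^5 + 2.9471*z^4 + 13.2477*z^3 + 0.1084*z^2 + 3.222*z - 8.3712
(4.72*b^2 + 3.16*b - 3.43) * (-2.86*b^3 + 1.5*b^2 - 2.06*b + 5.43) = -13.4992*b^5 - 1.9576*b^4 + 4.8266*b^3 + 13.975*b^2 + 24.2246*b - 18.6249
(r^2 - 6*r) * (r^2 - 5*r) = r^4 - 11*r^3 + 30*r^2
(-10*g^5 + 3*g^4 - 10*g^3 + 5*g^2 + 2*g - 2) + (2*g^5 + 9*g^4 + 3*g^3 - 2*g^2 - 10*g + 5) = -8*g^5 + 12*g^4 - 7*g^3 + 3*g^2 - 8*g + 3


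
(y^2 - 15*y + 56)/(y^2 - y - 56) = (y - 7)/(y + 7)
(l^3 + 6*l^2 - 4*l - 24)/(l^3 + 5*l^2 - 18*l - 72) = (l^2 - 4)/(l^2 - l - 12)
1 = 1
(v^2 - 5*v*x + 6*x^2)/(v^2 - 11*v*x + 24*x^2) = (-v + 2*x)/(-v + 8*x)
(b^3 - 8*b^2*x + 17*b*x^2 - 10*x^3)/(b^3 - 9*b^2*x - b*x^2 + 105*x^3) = (-b^2 + 3*b*x - 2*x^2)/(-b^2 + 4*b*x + 21*x^2)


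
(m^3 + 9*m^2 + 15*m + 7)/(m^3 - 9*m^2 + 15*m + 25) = (m^2 + 8*m + 7)/(m^2 - 10*m + 25)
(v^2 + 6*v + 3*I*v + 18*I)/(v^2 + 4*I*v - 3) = (v + 6)/(v + I)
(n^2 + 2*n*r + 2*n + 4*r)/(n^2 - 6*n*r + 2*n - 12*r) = (-n - 2*r)/(-n + 6*r)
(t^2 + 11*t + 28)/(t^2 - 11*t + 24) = (t^2 + 11*t + 28)/(t^2 - 11*t + 24)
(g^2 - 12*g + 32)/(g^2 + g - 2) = (g^2 - 12*g + 32)/(g^2 + g - 2)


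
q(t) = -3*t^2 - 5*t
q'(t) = -6*t - 5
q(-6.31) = -87.90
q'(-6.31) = 32.86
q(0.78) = -5.73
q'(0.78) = -9.68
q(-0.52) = 1.79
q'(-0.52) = -1.88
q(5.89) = -133.53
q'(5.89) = -40.34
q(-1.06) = 1.93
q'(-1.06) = 1.36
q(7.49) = -205.75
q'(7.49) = -49.94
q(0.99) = -7.89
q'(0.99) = -10.94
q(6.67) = -166.82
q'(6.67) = -45.02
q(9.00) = -288.00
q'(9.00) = -59.00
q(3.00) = -42.00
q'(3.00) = -23.00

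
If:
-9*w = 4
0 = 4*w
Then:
No Solution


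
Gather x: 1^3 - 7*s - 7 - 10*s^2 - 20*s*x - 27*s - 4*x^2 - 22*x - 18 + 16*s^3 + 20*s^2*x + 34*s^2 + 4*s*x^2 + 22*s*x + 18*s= 16*s^3 + 24*s^2 - 16*s + x^2*(4*s - 4) + x*(20*s^2 + 2*s - 22) - 24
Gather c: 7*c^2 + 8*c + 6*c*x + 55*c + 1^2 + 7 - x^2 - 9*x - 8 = 7*c^2 + c*(6*x + 63) - x^2 - 9*x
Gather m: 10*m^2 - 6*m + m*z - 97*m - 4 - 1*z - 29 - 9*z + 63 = 10*m^2 + m*(z - 103) - 10*z + 30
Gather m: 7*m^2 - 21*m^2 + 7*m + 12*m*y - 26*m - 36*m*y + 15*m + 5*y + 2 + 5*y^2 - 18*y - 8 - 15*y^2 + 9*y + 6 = -14*m^2 + m*(-24*y - 4) - 10*y^2 - 4*y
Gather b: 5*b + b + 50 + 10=6*b + 60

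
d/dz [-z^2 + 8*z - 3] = 8 - 2*z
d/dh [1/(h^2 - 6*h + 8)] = 2*(3 - h)/(h^2 - 6*h + 8)^2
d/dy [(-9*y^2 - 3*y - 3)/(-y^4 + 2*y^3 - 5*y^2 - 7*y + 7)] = 3*(-6*y^5 + 3*y^4 + 22*y^2 - 52*y - 14)/(y^8 - 4*y^7 + 14*y^6 - 6*y^5 - 17*y^4 + 98*y^3 - 21*y^2 - 98*y + 49)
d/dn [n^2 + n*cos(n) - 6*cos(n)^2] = -n*sin(n) + 2*n + 6*sin(2*n) + cos(n)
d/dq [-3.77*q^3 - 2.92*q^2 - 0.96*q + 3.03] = -11.31*q^2 - 5.84*q - 0.96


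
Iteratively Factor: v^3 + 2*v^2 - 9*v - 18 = (v + 2)*(v^2 - 9) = (v - 3)*(v + 2)*(v + 3)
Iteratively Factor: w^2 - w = (w - 1)*(w)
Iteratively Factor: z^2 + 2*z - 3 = (z + 3)*(z - 1)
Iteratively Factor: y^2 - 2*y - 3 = (y - 3)*(y + 1)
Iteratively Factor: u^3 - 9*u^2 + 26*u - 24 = (u - 2)*(u^2 - 7*u + 12) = (u - 3)*(u - 2)*(u - 4)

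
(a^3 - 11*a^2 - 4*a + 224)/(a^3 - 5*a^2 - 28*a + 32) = (a - 7)/(a - 1)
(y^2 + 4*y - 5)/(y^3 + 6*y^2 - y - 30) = (y - 1)/(y^2 + y - 6)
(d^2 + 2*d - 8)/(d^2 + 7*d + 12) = (d - 2)/(d + 3)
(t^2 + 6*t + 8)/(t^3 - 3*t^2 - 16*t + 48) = (t + 2)/(t^2 - 7*t + 12)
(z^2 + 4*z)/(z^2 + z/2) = 2*(z + 4)/(2*z + 1)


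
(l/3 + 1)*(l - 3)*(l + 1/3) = l^3/3 + l^2/9 - 3*l - 1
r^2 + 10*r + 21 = (r + 3)*(r + 7)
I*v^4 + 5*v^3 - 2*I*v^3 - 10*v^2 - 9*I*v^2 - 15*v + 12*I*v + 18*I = (v - 3)*(v - 3*I)*(v - 2*I)*(I*v + I)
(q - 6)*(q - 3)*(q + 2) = q^3 - 7*q^2 + 36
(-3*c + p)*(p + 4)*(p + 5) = -3*c*p^2 - 27*c*p - 60*c + p^3 + 9*p^2 + 20*p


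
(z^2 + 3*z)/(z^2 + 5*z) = (z + 3)/(z + 5)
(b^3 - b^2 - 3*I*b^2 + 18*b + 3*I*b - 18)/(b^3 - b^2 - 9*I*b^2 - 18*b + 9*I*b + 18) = (b + 3*I)/(b - 3*I)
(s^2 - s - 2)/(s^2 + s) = (s - 2)/s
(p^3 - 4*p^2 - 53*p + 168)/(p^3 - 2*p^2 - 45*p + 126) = (p - 8)/(p - 6)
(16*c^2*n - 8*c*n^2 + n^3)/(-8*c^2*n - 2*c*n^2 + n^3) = (-4*c + n)/(2*c + n)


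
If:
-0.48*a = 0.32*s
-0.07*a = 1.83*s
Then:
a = 0.00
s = 0.00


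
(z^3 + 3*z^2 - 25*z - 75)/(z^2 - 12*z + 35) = (z^2 + 8*z + 15)/(z - 7)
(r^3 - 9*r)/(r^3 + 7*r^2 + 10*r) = (r^2 - 9)/(r^2 + 7*r + 10)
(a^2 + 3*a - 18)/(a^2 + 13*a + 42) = (a - 3)/(a + 7)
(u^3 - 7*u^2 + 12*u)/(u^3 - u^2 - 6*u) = (u - 4)/(u + 2)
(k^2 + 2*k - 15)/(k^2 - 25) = (k - 3)/(k - 5)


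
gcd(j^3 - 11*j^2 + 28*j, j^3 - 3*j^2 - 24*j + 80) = j - 4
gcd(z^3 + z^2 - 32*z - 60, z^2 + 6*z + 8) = z + 2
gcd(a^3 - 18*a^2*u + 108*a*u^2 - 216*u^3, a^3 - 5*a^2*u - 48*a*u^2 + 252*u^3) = a^2 - 12*a*u + 36*u^2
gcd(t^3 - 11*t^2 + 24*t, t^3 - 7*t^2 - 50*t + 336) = t - 8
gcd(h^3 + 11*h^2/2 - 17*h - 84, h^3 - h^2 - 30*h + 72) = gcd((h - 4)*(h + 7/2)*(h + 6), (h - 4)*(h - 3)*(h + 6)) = h^2 + 2*h - 24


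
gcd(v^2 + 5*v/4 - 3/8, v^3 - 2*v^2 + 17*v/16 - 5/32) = v - 1/4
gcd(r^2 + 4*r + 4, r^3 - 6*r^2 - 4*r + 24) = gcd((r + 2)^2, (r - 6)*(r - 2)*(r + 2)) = r + 2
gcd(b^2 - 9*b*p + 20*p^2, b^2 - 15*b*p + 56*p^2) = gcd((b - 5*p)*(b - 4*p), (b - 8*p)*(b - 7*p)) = 1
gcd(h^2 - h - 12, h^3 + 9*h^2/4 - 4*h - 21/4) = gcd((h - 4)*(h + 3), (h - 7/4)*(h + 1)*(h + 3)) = h + 3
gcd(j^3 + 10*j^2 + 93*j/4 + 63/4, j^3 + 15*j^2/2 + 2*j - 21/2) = j^2 + 17*j/2 + 21/2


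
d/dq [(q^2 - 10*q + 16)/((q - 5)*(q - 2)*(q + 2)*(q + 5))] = 2*(-q^3 + 11*q^2 + 16*q - 125)/(q^6 + 4*q^5 - 46*q^4 - 200*q^3 + 425*q^2 + 2500*q + 2500)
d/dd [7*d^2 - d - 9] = 14*d - 1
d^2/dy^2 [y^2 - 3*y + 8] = 2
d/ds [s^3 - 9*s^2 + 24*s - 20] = 3*s^2 - 18*s + 24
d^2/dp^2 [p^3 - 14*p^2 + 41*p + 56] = 6*p - 28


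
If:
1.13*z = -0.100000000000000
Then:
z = -0.09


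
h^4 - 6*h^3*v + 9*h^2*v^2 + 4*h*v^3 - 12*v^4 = (h - 3*v)*(h - 2*v)^2*(h + v)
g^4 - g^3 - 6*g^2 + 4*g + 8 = (g - 2)^2*(g + 1)*(g + 2)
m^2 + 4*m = m*(m + 4)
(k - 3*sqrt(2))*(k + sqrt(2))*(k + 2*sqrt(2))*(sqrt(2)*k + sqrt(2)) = sqrt(2)*k^4 + sqrt(2)*k^3 - 14*sqrt(2)*k^2 - 24*k - 14*sqrt(2)*k - 24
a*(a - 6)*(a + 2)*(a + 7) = a^4 + 3*a^3 - 40*a^2 - 84*a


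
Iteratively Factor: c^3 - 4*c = (c)*(c^2 - 4) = c*(c - 2)*(c + 2)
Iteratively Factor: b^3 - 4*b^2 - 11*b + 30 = (b - 5)*(b^2 + b - 6) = (b - 5)*(b + 3)*(b - 2)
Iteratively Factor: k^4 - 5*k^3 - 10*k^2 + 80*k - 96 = (k + 4)*(k^3 - 9*k^2 + 26*k - 24) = (k - 3)*(k + 4)*(k^2 - 6*k + 8) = (k - 3)*(k - 2)*(k + 4)*(k - 4)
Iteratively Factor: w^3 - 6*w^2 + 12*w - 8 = (w - 2)*(w^2 - 4*w + 4) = (w - 2)^2*(w - 2)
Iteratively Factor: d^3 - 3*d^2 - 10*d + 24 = (d - 4)*(d^2 + d - 6) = (d - 4)*(d - 2)*(d + 3)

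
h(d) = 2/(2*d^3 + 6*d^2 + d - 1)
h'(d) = 2*(-6*d^2 - 12*d - 1)/(2*d^3 + 6*d^2 + d - 1)^2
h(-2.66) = 1.74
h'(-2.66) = -17.40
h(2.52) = 0.03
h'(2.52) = -0.03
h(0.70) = 0.60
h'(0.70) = -2.23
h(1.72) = 0.07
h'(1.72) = -0.10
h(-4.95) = -0.02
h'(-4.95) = -0.02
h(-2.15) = 0.42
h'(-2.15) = -0.26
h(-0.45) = -4.79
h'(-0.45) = 36.59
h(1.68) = 0.07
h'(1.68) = -0.10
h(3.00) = 0.02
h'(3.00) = -0.02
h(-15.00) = 0.00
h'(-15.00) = 0.00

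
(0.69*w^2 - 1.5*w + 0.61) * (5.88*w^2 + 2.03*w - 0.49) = 4.0572*w^4 - 7.4193*w^3 + 0.2037*w^2 + 1.9733*w - 0.2989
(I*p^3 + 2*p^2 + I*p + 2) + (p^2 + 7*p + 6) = I*p^3 + 3*p^2 + 7*p + I*p + 8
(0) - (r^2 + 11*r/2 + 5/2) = -r^2 - 11*r/2 - 5/2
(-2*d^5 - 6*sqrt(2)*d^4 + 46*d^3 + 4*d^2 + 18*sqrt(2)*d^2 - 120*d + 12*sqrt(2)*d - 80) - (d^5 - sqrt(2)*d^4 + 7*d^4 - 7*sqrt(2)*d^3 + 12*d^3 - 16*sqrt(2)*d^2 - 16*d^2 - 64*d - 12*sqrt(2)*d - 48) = -3*d^5 - 5*sqrt(2)*d^4 - 7*d^4 + 7*sqrt(2)*d^3 + 34*d^3 + 20*d^2 + 34*sqrt(2)*d^2 - 56*d + 24*sqrt(2)*d - 32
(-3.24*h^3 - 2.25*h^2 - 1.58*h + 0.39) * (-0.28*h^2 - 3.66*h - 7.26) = 0.9072*h^5 + 12.4884*h^4 + 32.1998*h^3 + 22.0086*h^2 + 10.0434*h - 2.8314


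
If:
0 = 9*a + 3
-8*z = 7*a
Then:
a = -1/3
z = 7/24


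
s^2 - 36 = (s - 6)*(s + 6)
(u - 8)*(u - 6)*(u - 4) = u^3 - 18*u^2 + 104*u - 192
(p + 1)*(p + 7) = p^2 + 8*p + 7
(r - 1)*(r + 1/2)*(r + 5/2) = r^3 + 2*r^2 - 7*r/4 - 5/4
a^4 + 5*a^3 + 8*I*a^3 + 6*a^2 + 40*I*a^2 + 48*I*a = a*(a + 2)*(a + 3)*(a + 8*I)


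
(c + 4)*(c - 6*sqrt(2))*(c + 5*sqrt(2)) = c^3 - sqrt(2)*c^2 + 4*c^2 - 60*c - 4*sqrt(2)*c - 240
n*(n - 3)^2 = n^3 - 6*n^2 + 9*n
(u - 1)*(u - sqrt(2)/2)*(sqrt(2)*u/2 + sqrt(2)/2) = sqrt(2)*u^3/2 - u^2/2 - sqrt(2)*u/2 + 1/2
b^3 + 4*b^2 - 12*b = b*(b - 2)*(b + 6)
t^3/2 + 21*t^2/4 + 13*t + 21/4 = (t/2 + 1/4)*(t + 3)*(t + 7)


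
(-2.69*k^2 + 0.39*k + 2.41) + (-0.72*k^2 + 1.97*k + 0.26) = -3.41*k^2 + 2.36*k + 2.67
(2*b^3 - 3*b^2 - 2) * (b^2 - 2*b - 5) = 2*b^5 - 7*b^4 - 4*b^3 + 13*b^2 + 4*b + 10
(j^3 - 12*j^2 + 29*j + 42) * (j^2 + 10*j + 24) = j^5 - 2*j^4 - 67*j^3 + 44*j^2 + 1116*j + 1008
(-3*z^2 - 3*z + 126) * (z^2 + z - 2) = -3*z^4 - 6*z^3 + 129*z^2 + 132*z - 252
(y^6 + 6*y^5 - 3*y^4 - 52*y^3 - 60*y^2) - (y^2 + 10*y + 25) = y^6 + 6*y^5 - 3*y^4 - 52*y^3 - 61*y^2 - 10*y - 25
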